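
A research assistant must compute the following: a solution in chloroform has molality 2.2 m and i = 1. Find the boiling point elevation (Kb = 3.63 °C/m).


ΔTb = Kb × m × i
= 3.63 × 2.2 × 1
= 7.986 °C

7.986 °C


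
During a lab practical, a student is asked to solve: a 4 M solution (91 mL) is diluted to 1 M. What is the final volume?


C1V1 = C2V2
4 × 91 = 1 × V2
V2 = 364/1 = 364.0 mL

364.0 mL


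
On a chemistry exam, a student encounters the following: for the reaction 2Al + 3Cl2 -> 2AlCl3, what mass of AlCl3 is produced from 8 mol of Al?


Mole ratio AlCl3:Al = 2:2
n(AlCl3) = 8 × 2/2 = 8.000 mol
mass = 8.000 × 133.33 = 1066.64 g

1066.64 g


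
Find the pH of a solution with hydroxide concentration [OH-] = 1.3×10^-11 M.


pOH = -log10([OH-]) = -log10(1.3×10^-11)
= 11 - log10(1.3) = 10.89
pH = 14 - pOH = 14 - 10.89 = 3.11

3.11


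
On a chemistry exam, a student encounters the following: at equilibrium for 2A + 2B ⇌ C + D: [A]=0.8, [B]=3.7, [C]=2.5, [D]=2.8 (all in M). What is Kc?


Kc = [C][D]/([A]^2[B]^2)
= (2.5^1 × 2.8^1)/(0.8^2 × 3.7^2)
= 7/8.7616
= 0.7989

0.7989


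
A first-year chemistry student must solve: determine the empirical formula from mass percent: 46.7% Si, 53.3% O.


Assume 100 g sample. Moles of each element:
  Si: 46.7/28.09 = 1.663 mol
  O: 53.3/16.0 = 3.331 mol
Divide by smallest (1.663):
  Si: 1.663/1.663 = 1.0
  O: 3.331/1.663 = 2.0
Empirical formula: SiO2

SiO2


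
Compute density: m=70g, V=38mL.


ρ = mass/volume
= 70/38
= 1.842 g/mL

1.842 g/mL


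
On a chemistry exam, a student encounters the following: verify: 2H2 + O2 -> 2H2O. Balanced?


Equation: 2H2 + O2 -> 2H2O
Check atoms: H: 4=4, O: 2=2
Balanced

Yes, balanced


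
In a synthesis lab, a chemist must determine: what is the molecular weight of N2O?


M(N2O) = 2×14.01 + 1×16.0
= 28.02 + 16.0
= 44.02 g/mol

44.02 g/mol


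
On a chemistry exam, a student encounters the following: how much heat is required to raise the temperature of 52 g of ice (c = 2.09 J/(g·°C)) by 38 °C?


q = mcΔT = 52 × 2.09 × 38
= 4129.84 J

4129.84 J


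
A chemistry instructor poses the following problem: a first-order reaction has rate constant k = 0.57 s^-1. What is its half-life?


t½ = ln2/k = 0.693147/(0.57 s^-1)
= 1.216 s

1.216 s


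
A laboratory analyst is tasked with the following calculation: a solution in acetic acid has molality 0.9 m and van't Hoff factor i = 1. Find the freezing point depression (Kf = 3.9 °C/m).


ΔTf = Kf × m × i
= 3.9 × 0.9 × 1
= 3.51 °C

3.51 °C


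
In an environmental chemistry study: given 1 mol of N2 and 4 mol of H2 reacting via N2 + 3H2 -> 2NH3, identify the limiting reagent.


Mole ratio available / coefficient:
  N2: 1/1 = 1.000
  H2: 4/3 = 1.333
Smaller ratio is limiting.

N2


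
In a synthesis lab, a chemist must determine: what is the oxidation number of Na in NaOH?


Group 1 metal: +1
Oxidation number: +1

+1


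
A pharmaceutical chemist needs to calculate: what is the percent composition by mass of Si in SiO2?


M(SiO2) = 1×28.09 + 2×16.0 = 60.09 g/mol
Mass of Si = 1 × 28.09 = 28.09 g/mol
% Si = 28.09/60.09 × 100 = 46.75%

46.75%


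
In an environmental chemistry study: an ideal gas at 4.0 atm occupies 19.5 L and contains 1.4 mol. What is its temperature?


PV = nRT  (R = 0.08206 L·atm/(mol·K))
T = PV/(nR) = 4.0×19.5/(1.4×0.08206)
= 78.00/0.114884
= 678.95 K

678.95 K


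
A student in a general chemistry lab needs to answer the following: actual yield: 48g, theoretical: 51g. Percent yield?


% yield = actual/theoretical × 100
= 48/51 × 100
= 94.12%

94.12%


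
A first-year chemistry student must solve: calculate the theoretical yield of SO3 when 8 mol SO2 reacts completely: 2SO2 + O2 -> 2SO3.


Mole ratio SO3:SO2 = 2:2
n(SO3) = 8 × 2/2 = 8.000 mol
mass = 8.000 × 80.07 = 640.56 g

640.56 g


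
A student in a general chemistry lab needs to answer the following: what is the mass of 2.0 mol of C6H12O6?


M(C6H12O6) = 180.16 g/mol
mass = n × M = 2.0 × 180.16 = 360.32 g

360.32 g


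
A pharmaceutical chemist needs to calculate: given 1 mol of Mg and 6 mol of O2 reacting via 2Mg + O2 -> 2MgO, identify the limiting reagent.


Mole ratio available / coefficient:
  Mg: 1/2 = 0.500
  O2: 6/1 = 6.000
Smaller ratio is limiting.

Mg


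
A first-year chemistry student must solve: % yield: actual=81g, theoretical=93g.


% yield = actual/theoretical × 100
= 81/93 × 100
= 87.1%

87.1%


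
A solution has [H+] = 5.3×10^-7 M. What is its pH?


pH = -log10([H+]) = -log10(5.3×10^-7)
= 7 - log10(5.3)
= 7 - 0.72
= 6.28

6.28


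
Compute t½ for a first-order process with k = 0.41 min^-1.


t½ = ln2/k = 0.693147/(0.41 min^-1)
= 1.691 min

1.691 min


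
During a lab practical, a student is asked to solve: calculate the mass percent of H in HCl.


M(HCl) = 1×1.008 + 1×35.45 = 36.458 g/mol
Mass of H = 1 × 1.008 = 1.008 g/mol
% H = 1.008/36.458 × 100 = 2.76%

2.76%


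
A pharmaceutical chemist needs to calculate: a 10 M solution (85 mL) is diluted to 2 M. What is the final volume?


C1V1 = C2V2
10 × 85 = 2 × V2
V2 = 850/2 = 425.0 mL

425.0 mL


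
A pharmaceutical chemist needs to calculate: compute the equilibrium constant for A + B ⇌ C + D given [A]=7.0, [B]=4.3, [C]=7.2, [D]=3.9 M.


Kc = [C][D]/([A][B])
= (7.2^1 × 3.9^1)/(7.0^1 × 4.3^1)
= 28.08/30.1
= 0.9329

0.9329


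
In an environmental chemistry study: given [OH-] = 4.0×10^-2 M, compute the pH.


pOH = -log10([OH-]) = -log10(4.0×10^-2)
= 2 - log10(4.0) = 1.4
pH = 14 - pOH = 14 - 1.4 = 12.6

12.6


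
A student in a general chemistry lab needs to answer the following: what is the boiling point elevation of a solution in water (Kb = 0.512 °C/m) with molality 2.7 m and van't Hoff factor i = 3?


ΔTb = Kb × m × i
= 0.512 × 2.7 × 3
= 4.1472 °C

4.1472 °C


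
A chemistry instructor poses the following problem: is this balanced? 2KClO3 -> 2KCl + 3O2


Equation: 2KClO3 -> 2KCl + 3O2
Check atoms: Cl: 2=2, K: 2=2, O: 6=6
Balanced

Yes, balanced


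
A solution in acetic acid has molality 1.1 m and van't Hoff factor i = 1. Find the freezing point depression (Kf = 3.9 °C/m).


ΔTf = Kf × m × i
= 3.9 × 1.1 × 1
= 4.29 °C

4.29 °C


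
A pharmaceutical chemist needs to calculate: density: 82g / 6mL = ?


ρ = mass/volume
= 82/6
= 13.667 g/mL

13.667 g/mL


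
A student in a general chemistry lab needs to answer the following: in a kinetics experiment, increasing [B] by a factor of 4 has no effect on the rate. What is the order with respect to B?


rate ∝ [B]^n
rate ∝ [B]^0
Order in B: 0

0


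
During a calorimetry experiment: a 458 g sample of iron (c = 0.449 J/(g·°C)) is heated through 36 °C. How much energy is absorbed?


q = mcΔT = 458 × 0.449 × 36
= 7403.11 J

7403.11 J


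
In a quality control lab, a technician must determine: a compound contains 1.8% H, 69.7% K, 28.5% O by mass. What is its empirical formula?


Assume 100 g sample. Moles of each element:
  H: 1.8/1.008 = 1.786 mol
  K: 69.7/39.1 = 1.783 mol
  O: 28.5/16.0 = 1.781 mol
Divide by smallest (1.781):
  H: 1.786/1.781 = 1.0
  K: 1.783/1.781 = 1.0
  O: 1.781/1.781 = 1.0
Empirical formula: KOH

KOH


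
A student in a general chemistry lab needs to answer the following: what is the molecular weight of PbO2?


M(PbO2) = 1×207.2 + 2×16.0
= 207.2 + 32.0
= 239.2 g/mol

239.2 g/mol


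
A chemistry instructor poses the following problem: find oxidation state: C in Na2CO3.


2(+1) + x + 3(-2) = 0, so x = +4
Oxidation number: +4

+4


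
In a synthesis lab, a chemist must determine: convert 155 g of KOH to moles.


M(KOH) = 56.11 g/mol
n = mass/M = 155/56.11 = 2.7624 mol

2.7624 mol


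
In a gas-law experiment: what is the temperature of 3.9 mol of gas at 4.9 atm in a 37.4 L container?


PV = nRT  (R = 0.08206 L·atm/(mol·K))
T = PV/(nR) = 4.9×37.4/(3.9×0.08206)
= 183.26/0.320034
= 572.63 K

572.63 K


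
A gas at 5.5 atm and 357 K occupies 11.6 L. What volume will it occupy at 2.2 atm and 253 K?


P1V1/T1 = P2V2/T2
V2 = P1V1T2/(T1P2)
= 5.5×11.6×253/(357×2.2)
= 20.552 L

20.552 L


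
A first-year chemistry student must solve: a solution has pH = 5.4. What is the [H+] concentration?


[H+] = 10^(-pH) = 10^(-5.4)
= 3.98×10^-6 M

3.98×10^-6 M


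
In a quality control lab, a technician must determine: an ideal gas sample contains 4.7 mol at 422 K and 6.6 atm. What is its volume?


PV = nRT  (R = 0.08206 L·atm/(mol·K))
V = nRT/P = 4.7×0.08206×422/6.6
= 24.66 L

24.66 L


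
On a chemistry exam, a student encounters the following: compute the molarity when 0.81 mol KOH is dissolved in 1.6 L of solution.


M = n/V = 0.81/1.6 = 0.506 mol/L

0.506 M


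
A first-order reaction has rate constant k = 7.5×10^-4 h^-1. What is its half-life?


t½ = ln2/k = 0.693147/(7.5×10^-4 h^-1)
= 924.2 h

924.2 h


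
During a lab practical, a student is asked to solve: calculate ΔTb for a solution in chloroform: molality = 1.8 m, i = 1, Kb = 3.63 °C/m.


ΔTb = Kb × m × i
= 3.63 × 1.8 × 1
= 6.534 °C

6.534 °C


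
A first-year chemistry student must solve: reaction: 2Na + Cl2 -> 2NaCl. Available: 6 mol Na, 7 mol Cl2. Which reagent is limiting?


Mole ratio available / coefficient:
  Na: 6/2 = 3.000
  Cl2: 7/1 = 7.000
Smaller ratio is limiting.

Na


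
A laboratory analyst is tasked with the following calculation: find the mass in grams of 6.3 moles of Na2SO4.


M(Na2SO4) = 142.05 g/mol
mass = n × M = 6.3 × 142.05 = 894.92 g

894.92 g


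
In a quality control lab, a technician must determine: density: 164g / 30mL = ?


ρ = mass/volume
= 164/30
= 5.467 g/mL

5.467 g/mL


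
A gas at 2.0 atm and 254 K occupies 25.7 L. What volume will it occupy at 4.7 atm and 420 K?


P1V1/T1 = P2V2/T2
V2 = P1V1T2/(T1P2)
= 2.0×25.7×420/(254×4.7)
= 18.083 L

18.083 L


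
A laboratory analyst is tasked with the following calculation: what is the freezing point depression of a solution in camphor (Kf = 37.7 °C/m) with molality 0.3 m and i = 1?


ΔTf = Kf × m × i
= 37.7 × 0.3 × 1
= 11.31 °C

11.31 °C


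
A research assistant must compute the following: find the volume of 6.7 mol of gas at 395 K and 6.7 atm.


PV = nRT  (R = 0.08206 L·atm/(mol·K))
V = nRT/P = 6.7×0.08206×395/6.7
= 32.414 L

32.414 L


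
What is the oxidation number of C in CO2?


x + 2(-2) = 0, so x = +4
Oxidation number: +4

+4


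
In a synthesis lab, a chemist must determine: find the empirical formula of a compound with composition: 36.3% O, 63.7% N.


Assume 100 g sample. Moles of each element:
  O: 36.3/16.0 = 2.269 mol
  N: 63.7/14.01 = 4.547 mol
Divide by smallest (2.269):
  O: 2.269/2.269 = 1.0
  N: 4.547/2.269 = 2.0
Empirical formula: N2O

N2O


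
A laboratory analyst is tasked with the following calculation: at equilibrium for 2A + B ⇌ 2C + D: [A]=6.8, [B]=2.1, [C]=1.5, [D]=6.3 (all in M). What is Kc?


Kc = [C]^2[D]/([A]^2[B])
= (1.5^2 × 6.3^1)/(6.8^2 × 2.1^1)
= 14.175/97.104
= 0.1460

0.1460


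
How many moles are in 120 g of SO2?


M(SO2) = 64.07 g/mol
n = mass/M = 120/64.07 = 1.873 mol

1.873 mol


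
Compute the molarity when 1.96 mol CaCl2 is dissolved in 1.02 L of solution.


M = n/V = 1.96/1.02 = 1.922 mol/L

1.922 M


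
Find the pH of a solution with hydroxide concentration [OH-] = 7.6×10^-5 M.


pOH = -log10([OH-]) = -log10(7.6×10^-5)
= 5 - log10(7.6) = 4.12
pH = 14 - pOH = 14 - 4.12 = 9.88

9.88


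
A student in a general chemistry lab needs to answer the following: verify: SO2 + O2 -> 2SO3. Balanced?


Equation: SO2 + O2 -> 2SO3
Check atoms: O: 4≠6, S: 1≠2
Not balanced

No, not balanced


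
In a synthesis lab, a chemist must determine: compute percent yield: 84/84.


% yield = actual/theoretical × 100
= 84/84 × 100
= 100.0%

100.0%


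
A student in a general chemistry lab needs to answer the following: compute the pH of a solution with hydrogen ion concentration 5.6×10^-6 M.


pH = -log10([H+]) = -log10(5.6×10^-6)
= 6 - log10(5.6)
= 6 - 0.75
= 5.25

5.25


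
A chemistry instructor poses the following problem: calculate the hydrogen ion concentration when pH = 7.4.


[H+] = 10^(-pH) = 10^(-7.4)
= 3.98×10^-8 M

3.98×10^-8 M


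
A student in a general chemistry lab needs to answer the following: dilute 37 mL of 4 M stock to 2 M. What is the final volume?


C1V1 = C2V2
4 × 37 = 2 × V2
V2 = 148/2 = 74.0 mL

74.0 mL


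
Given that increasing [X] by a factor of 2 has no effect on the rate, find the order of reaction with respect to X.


rate ∝ [X]^n
rate ∝ [X]^0
Order in X: 0

0


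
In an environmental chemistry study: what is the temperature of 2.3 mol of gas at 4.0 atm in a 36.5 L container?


PV = nRT  (R = 0.08206 L·atm/(mol·K))
T = PV/(nR) = 4.0×36.5/(2.3×0.08206)
= 146.00/0.188738
= 773.56 K

773.56 K


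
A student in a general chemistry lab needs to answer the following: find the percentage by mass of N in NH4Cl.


M(NH4Cl) = 1×14.01 + 4×1.008 + 1×35.45 = 53.492 g/mol
Mass of N = 1 × 14.01 = 14.01 g/mol
% N = 14.01/53.492 × 100 = 26.19%

26.19%


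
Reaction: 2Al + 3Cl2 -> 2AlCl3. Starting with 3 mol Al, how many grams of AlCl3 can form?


Mole ratio AlCl3:Al = 2:2
n(AlCl3) = 3 × 2/2 = 3.000 mol
mass = 3.000 × 133.33 = 399.99 g

399.99 g


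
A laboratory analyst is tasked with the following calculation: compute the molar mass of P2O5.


M(P2O5) = 2×30.97 + 5×16.0
= 61.94 + 80.0
= 141.94 g/mol

141.94 g/mol


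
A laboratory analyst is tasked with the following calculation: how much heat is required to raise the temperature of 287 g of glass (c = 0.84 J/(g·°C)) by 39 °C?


q = mcΔT = 287 × 0.84 × 39
= 9402.12 J

9402.12 J


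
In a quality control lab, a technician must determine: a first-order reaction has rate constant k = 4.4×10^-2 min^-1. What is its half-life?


t½ = ln2/k = 0.693147/(4.4×10^-2 min^-1)
= 15.75 min

15.75 min


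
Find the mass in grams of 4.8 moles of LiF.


M(LiF) = 25.94 g/mol
mass = n × M = 4.8 × 25.94 = 124.51 g

124.51 g


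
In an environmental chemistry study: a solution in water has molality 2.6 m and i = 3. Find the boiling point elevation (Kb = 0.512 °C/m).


ΔTb = Kb × m × i
= 0.512 × 2.6 × 3
= 3.9936 °C

3.9936 °C


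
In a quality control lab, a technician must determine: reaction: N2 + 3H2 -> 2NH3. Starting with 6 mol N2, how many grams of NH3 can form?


Mole ratio NH3:N2 = 2:1
n(NH3) = 6 × 2/1 = 12.000 mol
mass = 12.000 × 17.03 = 204.36 g

204.36 g


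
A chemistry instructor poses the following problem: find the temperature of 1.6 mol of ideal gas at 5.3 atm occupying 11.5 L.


PV = nRT  (R = 0.08206 L·atm/(mol·K))
T = PV/(nR) = 5.3×11.5/(1.6×0.08206)
= 60.95/0.131296
= 464.22 K

464.22 K


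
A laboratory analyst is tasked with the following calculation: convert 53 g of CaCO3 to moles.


M(CaCO3) = 100.09 g/mol
n = mass/M = 53/100.09 = 0.5295 mol

0.5295 mol


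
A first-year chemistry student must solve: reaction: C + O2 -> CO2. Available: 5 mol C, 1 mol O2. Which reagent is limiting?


Mole ratio available / coefficient:
  C: 5/1 = 5.000
  O2: 1/1 = 1.000
Smaller ratio is limiting.

O2


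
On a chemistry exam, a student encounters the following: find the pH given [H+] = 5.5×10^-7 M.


pH = -log10([H+]) = -log10(5.5×10^-7)
= 7 - log10(5.5)
= 7 - 0.74
= 6.26

6.26


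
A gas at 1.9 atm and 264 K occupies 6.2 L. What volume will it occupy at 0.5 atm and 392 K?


P1V1/T1 = P2V2/T2
V2 = P1V1T2/(T1P2)
= 1.9×6.2×392/(264×0.5)
= 34.983 L

34.983 L


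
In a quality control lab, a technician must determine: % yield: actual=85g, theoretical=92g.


% yield = actual/theoretical × 100
= 85/92 × 100
= 92.39%

92.39%


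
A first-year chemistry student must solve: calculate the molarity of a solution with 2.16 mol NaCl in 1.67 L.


M = n/V = 2.16/1.67 = 1.293 mol/L

1.293 M


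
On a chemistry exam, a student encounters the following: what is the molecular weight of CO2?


M(CO2) = 1×12.01 + 2×16.0
= 12.01 + 32.0
= 44.01 g/mol

44.01 g/mol


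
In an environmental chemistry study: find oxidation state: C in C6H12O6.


6x + 12(+1) + 6(-2) = 0, so x = +0
Oxidation number: +0

+0


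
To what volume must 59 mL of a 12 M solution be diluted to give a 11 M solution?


C1V1 = C2V2
12 × 59 = 11 × V2
V2 = 708/11 = 64.36 mL

64.36 mL


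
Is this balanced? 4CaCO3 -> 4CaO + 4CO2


Equation: 4CaCO3 -> 4CaO + 4CO2
Check atoms: C: 4=4, Ca: 4=4, O: 12=12
Balanced

Yes, balanced


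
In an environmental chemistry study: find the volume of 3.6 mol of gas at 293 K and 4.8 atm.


PV = nRT  (R = 0.08206 L·atm/(mol·K))
V = nRT/P = 3.6×0.08206×293/4.8
= 18.033 L

18.033 L


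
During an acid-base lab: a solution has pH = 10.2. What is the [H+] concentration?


[H+] = 10^(-pH) = 10^(-10.2)
= 6.31×10^-11 M

6.31×10^-11 M


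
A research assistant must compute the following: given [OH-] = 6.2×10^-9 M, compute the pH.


pOH = -log10([OH-]) = -log10(6.2×10^-9)
= 9 - log10(6.2) = 8.21
pH = 14 - pOH = 14 - 8.21 = 5.79

5.79


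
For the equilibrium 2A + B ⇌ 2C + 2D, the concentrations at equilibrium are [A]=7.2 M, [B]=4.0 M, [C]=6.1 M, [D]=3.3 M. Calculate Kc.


Kc = [C]^2[D]^2/([A]^2[B])
= (6.1^2 × 3.3^2)/(7.2^2 × 4.0^1)
= 405.2169/207.36
= 1.954

1.954


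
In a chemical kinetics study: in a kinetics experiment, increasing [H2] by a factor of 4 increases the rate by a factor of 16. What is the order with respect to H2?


rate ∝ [H2]^n
4^n = 16 → n = 2
Order in H2: 2

2


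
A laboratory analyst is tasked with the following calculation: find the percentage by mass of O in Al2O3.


M(Al2O3) = 2×26.98 + 3×16.0 = 101.96 g/mol
Mass of O = 3 × 16.0 = 48.00 g/mol
% O = 48.00/101.96 × 100 = 47.08%

47.08%


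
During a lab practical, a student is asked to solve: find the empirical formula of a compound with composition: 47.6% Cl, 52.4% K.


Assume 100 g sample. Moles of each element:
  Cl: 47.6/35.45 = 1.343 mol
  K: 52.4/39.1 = 1.34 mol
Divide by smallest (1.34):
  Cl: 1.343/1.34 = 1.0
  K: 1.34/1.34 = 1.0
Empirical formula: KCl

KCl


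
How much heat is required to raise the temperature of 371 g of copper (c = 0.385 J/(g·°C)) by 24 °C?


q = mcΔT = 371 × 0.385 × 24
= 3428.04 J

3428.04 J


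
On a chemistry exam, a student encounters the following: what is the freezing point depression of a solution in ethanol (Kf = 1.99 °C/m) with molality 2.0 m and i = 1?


ΔTf = Kf × m × i
= 1.99 × 2.0 × 1
= 3.98 °C

3.98 °C


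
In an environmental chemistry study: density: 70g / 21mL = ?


ρ = mass/volume
= 70/21
= 3.333 g/mL

3.333 g/mL


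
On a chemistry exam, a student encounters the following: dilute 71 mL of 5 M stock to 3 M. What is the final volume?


C1V1 = C2V2
5 × 71 = 3 × V2
V2 = 355/3 = 118.33 mL

118.33 mL


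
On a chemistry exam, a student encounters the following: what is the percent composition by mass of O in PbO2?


M(PbO2) = 1×207.2 + 2×16.0 = 239.20 g/mol
Mass of O = 2 × 16.0 = 32.00 g/mol
% O = 32.00/239.20 × 100 = 13.38%

13.38%


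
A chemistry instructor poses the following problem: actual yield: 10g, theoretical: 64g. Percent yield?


% yield = actual/theoretical × 100
= 10/64 × 100
= 15.62%

15.62%


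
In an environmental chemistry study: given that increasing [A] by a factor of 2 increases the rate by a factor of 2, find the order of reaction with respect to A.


rate ∝ [A]^n
2^n = 2 → n = 1
Order in A: 1

1


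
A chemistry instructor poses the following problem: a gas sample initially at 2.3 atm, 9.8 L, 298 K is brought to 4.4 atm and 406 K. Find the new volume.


P1V1/T1 = P2V2/T2
V2 = P1V1T2/(T1P2)
= 2.3×9.8×406/(298×4.4)
= 6.979 L

6.979 L


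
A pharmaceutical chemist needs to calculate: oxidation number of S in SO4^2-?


x + 4(-2) = -2, so x = +6
Oxidation number: +6

+6


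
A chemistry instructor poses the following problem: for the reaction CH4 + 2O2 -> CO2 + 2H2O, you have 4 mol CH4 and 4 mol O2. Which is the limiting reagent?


Mole ratio available / coefficient:
  CH4: 4/1 = 4.000
  O2: 4/2 = 2.000
Smaller ratio is limiting.

O2


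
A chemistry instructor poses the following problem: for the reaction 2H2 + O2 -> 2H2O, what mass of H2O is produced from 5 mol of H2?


Mole ratio H2O:H2 = 2:2
n(H2O) = 5 × 2/2 = 5.000 mol
mass = 5.000 × 18.02 = 90.1 g

90.1 g


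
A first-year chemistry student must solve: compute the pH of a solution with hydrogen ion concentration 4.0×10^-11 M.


pH = -log10([H+]) = -log10(4.0×10^-11)
= 11 - log10(4.0)
= 11 - 0.6
= 10.4

10.4


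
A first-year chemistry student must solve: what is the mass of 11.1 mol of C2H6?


M(C2H6) = 30.07 g/mol
mass = n × M = 11.1 × 30.07 = 333.78 g

333.78 g


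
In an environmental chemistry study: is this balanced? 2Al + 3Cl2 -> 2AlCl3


Equation: 2Al + 3Cl2 -> 2AlCl3
Check atoms: Al: 2=2, Cl: 6=6
Balanced

Yes, balanced


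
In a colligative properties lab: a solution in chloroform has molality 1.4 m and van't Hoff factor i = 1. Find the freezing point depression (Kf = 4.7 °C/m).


ΔTf = Kf × m × i
= 4.7 × 1.4 × 1
= 6.58 °C

6.58 °C


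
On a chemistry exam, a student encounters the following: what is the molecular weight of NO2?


M(NO2) = 1×14.01 + 2×16.0
= 14.01 + 32.0
= 46.01 g/mol

46.01 g/mol


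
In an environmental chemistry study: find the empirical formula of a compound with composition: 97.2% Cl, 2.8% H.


Assume 100 g sample. Moles of each element:
  Cl: 97.2/35.45 = 2.742 mol
  H: 2.8/1.008 = 2.778 mol
Divide by smallest (2.742):
  Cl: 2.742/2.742 = 1.0
  H: 2.778/2.742 = 1.01
Empirical formula: HCl

HCl


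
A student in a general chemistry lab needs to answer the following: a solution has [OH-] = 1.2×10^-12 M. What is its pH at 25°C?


pOH = -log10([OH-]) = -log10(1.2×10^-12)
= 12 - log10(1.2) = 11.92
pH = 14 - pOH = 14 - 11.92 = 2.08

2.08


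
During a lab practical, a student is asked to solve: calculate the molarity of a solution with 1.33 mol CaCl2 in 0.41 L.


M = n/V = 1.33/0.41 = 3.244 mol/L

3.244 M


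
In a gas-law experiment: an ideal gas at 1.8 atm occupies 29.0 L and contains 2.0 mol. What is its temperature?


PV = nRT  (R = 0.08206 L·atm/(mol·K))
T = PV/(nR) = 1.8×29.0/(2.0×0.08206)
= 52.20/0.164120
= 318.06 K

318.06 K


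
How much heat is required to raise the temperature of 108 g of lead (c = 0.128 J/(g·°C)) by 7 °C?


q = mcΔT = 108 × 0.128 × 7
= 96.77 J

96.77 J


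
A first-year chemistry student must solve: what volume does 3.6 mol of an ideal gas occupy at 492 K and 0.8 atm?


PV = nRT  (R = 0.08206 L·atm/(mol·K))
V = nRT/P = 3.6×0.08206×492/0.8
= 181.681 L

181.681 L


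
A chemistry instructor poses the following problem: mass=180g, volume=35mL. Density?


ρ = mass/volume
= 180/35
= 5.143 g/mL

5.143 g/mL


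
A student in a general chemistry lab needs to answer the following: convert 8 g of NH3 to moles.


M(NH3) = 17.03 g/mol
n = mass/M = 8/17.03 = 0.4698 mol

0.4698 mol


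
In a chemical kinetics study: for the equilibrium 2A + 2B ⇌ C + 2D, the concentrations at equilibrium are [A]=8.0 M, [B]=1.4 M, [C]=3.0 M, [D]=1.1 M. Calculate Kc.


Kc = [C][D]^2/([A]^2[B]^2)
= (3.0^1 × 1.1^2)/(8.0^2 × 1.4^2)
= 3.63/125.44
= 0.02894

0.02894


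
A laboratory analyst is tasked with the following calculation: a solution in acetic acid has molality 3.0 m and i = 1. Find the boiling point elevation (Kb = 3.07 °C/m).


ΔTb = Kb × m × i
= 3.07 × 3.0 × 1
= 9.21 °C

9.21 °C


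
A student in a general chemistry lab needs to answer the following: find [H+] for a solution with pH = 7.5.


[H+] = 10^(-pH) = 10^(-7.5)
= 3.16×10^-8 M

3.16×10^-8 M


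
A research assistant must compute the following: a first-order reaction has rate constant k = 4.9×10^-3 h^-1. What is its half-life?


t½ = ln2/k = 0.693147/(4.9×10^-3 h^-1)
= 141.5 h

141.5 h


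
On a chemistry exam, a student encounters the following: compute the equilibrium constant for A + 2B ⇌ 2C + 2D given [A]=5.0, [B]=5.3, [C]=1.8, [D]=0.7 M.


Kc = [C]^2[D]^2/([A][B]^2)
= (1.8^2 × 0.7^2)/(5.0^1 × 5.3^2)
= 1.5876/140.45
= 0.01130

0.01130


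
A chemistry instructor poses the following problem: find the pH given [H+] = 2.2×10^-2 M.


pH = -log10([H+]) = -log10(2.2×10^-2)
= 2 - log10(2.2)
= 2 - 0.34
= 1.66

1.66


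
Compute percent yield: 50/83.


% yield = actual/theoretical × 100
= 50/83 × 100
= 60.24%

60.24%


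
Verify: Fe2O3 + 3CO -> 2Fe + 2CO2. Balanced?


Equation: Fe2O3 + 3CO -> 2Fe + 2CO2
Check atoms: C: 3≠2, Fe: 2=2, O: 6≠4
Not balanced

No, not balanced


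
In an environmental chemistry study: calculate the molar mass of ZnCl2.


M(ZnCl2) = 1×65.38 + 2×35.45
= 65.38 + 70.9
= 136.28 g/mol

136.28 g/mol


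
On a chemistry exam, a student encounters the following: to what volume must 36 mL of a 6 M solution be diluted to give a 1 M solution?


C1V1 = C2V2
6 × 36 = 1 × V2
V2 = 216/1 = 216.0 mL

216.0 mL


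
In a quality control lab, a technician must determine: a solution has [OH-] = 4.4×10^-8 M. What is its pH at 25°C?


pOH = -log10([OH-]) = -log10(4.4×10^-8)
= 8 - log10(4.4) = 7.36
pH = 14 - pOH = 14 - 7.36 = 6.64

6.64


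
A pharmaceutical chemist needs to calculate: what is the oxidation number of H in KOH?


H is +1 with nonmetals
Oxidation number: +1

+1


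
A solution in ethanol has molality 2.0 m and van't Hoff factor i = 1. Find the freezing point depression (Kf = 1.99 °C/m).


ΔTf = Kf × m × i
= 1.99 × 2.0 × 1
= 3.98 °C

3.98 °C


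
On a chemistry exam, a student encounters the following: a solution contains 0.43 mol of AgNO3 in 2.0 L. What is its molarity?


M = n/V = 0.43/2.0 = 0.215 mol/L

0.215 M


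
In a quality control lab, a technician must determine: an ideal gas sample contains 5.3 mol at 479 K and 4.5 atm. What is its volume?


PV = nRT  (R = 0.08206 L·atm/(mol·K))
V = nRT/P = 5.3×0.08206×479/4.5
= 46.295 L

46.295 L


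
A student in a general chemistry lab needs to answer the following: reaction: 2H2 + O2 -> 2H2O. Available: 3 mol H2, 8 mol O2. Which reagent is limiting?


Mole ratio available / coefficient:
  H2: 3/2 = 1.500
  O2: 8/1 = 8.000
Smaller ratio is limiting.

H2


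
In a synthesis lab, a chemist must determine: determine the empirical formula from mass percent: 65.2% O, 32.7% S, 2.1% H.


Assume 100 g sample. Moles of each element:
  O: 65.2/16.0 = 4.075 mol
  S: 32.7/32.07 = 1.02 mol
  H: 2.1/1.008 = 2.083 mol
Divide by smallest (1.02):
  O: 4.075/1.02 = 4.0
  S: 1.02/1.02 = 1.0
  H: 2.083/1.02 = 2.04
Empirical formula: H2SO4

H2SO4


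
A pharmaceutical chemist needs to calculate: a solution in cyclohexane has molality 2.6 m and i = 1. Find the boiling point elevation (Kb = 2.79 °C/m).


ΔTb = Kb × m × i
= 2.79 × 2.6 × 1
= 7.254 °C

7.254 °C


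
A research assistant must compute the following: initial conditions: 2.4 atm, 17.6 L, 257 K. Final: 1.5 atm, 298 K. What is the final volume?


P1V1/T1 = P2V2/T2
V2 = P1V1T2/(T1P2)
= 2.4×17.6×298/(257×1.5)
= 32.652 L

32.652 L


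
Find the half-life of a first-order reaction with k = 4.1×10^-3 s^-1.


t½ = ln2/k = 0.693147/(4.1×10^-3 s^-1)
= 169.1 s

169.1 s


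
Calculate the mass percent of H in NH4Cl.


M(NH4Cl) = 1×14.01 + 4×1.008 + 1×35.45 = 53.492 g/mol
Mass of H = 4 × 1.008 = 4.032 g/mol
% H = 4.032/53.492 × 100 = 7.54%

7.54%


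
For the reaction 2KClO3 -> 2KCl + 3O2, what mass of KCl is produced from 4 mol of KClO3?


Mole ratio KCl:KClO3 = 2:2
n(KCl) = 4 × 2/2 = 4.000 mol
mass = 4.000 × 74.55 = 298.2 g

298.2 g


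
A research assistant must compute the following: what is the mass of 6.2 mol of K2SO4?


M(K2SO4) = 174.27 g/mol
mass = n × M = 6.2 × 174.27 = 1080.47 g

1080.47 g


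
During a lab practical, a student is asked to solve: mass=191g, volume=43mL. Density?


ρ = mass/volume
= 191/43
= 4.442 g/mL

4.442 g/mL


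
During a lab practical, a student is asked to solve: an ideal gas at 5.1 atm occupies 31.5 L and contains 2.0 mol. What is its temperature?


PV = nRT  (R = 0.08206 L·atm/(mol·K))
T = PV/(nR) = 5.1×31.5/(2.0×0.08206)
= 160.65/0.164120
= 978.86 K

978.86 K


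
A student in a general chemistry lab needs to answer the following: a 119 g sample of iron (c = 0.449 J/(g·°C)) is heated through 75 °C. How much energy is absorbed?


q = mcΔT = 119 × 0.449 × 75
= 4007.33 J

4007.33 J


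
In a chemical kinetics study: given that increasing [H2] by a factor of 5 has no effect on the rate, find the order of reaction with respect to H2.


rate ∝ [H2]^n
rate ∝ [H2]^0
Order in H2: 0

0


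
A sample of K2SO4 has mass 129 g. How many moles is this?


M(K2SO4) = 174.27 g/mol
n = mass/M = 129/174.27 = 0.7402 mol

0.7402 mol


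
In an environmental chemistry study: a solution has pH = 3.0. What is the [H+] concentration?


[H+] = 10^(-pH) = 10^(-3.0)
= 1.0×10^-3 M

1.0×10^-3 M


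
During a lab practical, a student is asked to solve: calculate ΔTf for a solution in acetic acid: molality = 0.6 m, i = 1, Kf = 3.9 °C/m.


ΔTf = Kf × m × i
= 3.9 × 0.6 × 1
= 2.34 °C

2.34 °C


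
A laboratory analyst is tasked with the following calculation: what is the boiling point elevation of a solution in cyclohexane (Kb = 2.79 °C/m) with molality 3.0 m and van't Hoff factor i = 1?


ΔTb = Kb × m × i
= 2.79 × 3.0 × 1
= 8.37 °C

8.37 °C


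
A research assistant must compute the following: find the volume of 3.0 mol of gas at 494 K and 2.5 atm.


PV = nRT  (R = 0.08206 L·atm/(mol·K))
V = nRT/P = 3.0×0.08206×494/2.5
= 48.645 L

48.645 L


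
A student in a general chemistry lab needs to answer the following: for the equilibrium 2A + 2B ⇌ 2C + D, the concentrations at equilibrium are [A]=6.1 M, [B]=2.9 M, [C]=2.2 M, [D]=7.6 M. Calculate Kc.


Kc = [C]^2[D]/([A]^2[B]^2)
= (2.2^2 × 7.6^1)/(6.1^2 × 2.9^2)
= 36.784/312.9361
= 0.1175

0.1175


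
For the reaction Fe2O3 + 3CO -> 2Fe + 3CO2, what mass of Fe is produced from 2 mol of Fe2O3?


Mole ratio Fe:Fe2O3 = 2:1
n(Fe) = 2 × 2/1 = 4.000 mol
mass = 4.000 × 55.85 = 223.4 g

223.4 g


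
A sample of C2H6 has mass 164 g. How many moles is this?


M(C2H6) = 30.07 g/mol
n = mass/M = 164/30.07 = 5.4539 mol

5.4539 mol


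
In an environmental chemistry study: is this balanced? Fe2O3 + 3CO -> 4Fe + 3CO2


Equation: Fe2O3 + 3CO -> 4Fe + 3CO2
Check atoms: C: 3=3, Fe: 2≠4, O: 6=6
Not balanced

No, not balanced


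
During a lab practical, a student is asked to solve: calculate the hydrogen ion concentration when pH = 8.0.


[H+] = 10^(-pH) = 10^(-8.0)
= 1.0×10^-8 M

1.0×10^-8 M


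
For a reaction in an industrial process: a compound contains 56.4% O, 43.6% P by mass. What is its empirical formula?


Assume 100 g sample. Moles of each element:
  O: 56.4/16.0 = 3.525 mol
  P: 43.6/30.97 = 1.408 mol
Divide by smallest (1.408):
  O: 3.525/1.408 = 2.5
  P: 1.408/1.408 = 1.0
Multiply all ratios by 2 to obtain whole numbers.
Empirical formula: P2O5

P2O5


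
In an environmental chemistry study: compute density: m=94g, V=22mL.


ρ = mass/volume
= 94/22
= 4.273 g/mL

4.273 g/mL


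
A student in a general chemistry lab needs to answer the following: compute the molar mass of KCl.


M(KCl) = 1×39.1 + 1×35.45
= 39.1 + 35.45
= 74.55 g/mol

74.55 g/mol


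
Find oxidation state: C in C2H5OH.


2x + 6(+1) + (-2) = 0, so x = -2
Oxidation number: -2

-2


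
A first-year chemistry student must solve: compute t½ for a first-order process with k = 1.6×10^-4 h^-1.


t½ = ln2/k = 0.693147/(1.6×10^-4 h^-1)
= 4332 h

4332 h


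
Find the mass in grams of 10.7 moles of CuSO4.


M(CuSO4) = 159.62 g/mol
mass = n × M = 10.7 × 159.62 = 1707.93 g

1707.93 g


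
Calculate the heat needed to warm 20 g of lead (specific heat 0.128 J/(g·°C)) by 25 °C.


q = mcΔT = 20 × 0.128 × 25
= 64.00 J

64.00 J


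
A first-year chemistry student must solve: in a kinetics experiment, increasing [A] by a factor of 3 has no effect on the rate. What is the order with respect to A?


rate ∝ [A]^n
rate ∝ [A]^0
Order in A: 0

0


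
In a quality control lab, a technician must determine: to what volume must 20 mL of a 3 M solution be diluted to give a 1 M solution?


C1V1 = C2V2
3 × 20 = 1 × V2
V2 = 60/1 = 60.0 mL

60.0 mL


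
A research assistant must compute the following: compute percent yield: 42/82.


% yield = actual/theoretical × 100
= 42/82 × 100
= 51.22%

51.22%


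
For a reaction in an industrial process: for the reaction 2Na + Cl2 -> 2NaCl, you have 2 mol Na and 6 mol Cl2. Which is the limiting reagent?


Mole ratio available / coefficient:
  Na: 2/2 = 1.000
  Cl2: 6/1 = 6.000
Smaller ratio is limiting.

Na


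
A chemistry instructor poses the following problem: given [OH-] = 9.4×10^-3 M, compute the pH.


pOH = -log10([OH-]) = -log10(9.4×10^-3)
= 3 - log10(9.4) = 2.03
pH = 14 - pOH = 14 - 2.03 = 11.97

11.97


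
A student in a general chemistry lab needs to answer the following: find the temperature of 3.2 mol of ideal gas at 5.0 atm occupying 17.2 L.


PV = nRT  (R = 0.08206 L·atm/(mol·K))
T = PV/(nR) = 5.0×17.2/(3.2×0.08206)
= 86.00/0.262592
= 327.50 K

327.50 K


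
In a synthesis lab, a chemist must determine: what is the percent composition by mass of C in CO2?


M(CO2) = 1×12.01 + 2×16.0 = 44.01 g/mol
Mass of C = 1 × 12.01 = 12.01 g/mol
% C = 12.01/44.01 × 100 = 27.29%

27.29%


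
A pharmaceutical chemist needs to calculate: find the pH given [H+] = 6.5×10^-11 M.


pH = -log10([H+]) = -log10(6.5×10^-11)
= 11 - log10(6.5)
= 11 - 0.81
= 10.19

10.19


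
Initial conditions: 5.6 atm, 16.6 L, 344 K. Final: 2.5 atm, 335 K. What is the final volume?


P1V1/T1 = P2V2/T2
V2 = P1V1T2/(T1P2)
= 5.6×16.6×335/(344×2.5)
= 36.211 L

36.211 L


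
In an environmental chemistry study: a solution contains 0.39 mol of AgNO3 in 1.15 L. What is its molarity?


M = n/V = 0.39/1.15 = 0.339 mol/L

0.339 M


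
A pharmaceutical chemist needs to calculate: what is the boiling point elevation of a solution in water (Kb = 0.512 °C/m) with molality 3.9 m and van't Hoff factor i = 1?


ΔTb = Kb × m × i
= 0.512 × 3.9 × 1
= 1.9968 °C

1.9968 °C


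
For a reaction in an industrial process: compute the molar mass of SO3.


M(SO3) = 1×32.07 + 3×16.0
= 32.07 + 48.0
= 80.07 g/mol

80.07 g/mol


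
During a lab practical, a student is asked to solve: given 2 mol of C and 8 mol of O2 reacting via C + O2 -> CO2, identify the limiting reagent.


Mole ratio available / coefficient:
  C: 2/1 = 2.000
  O2: 8/1 = 8.000
Smaller ratio is limiting.

C


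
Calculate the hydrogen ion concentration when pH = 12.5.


[H+] = 10^(-pH) = 10^(-12.5)
= 3.16×10^-13 M

3.16×10^-13 M


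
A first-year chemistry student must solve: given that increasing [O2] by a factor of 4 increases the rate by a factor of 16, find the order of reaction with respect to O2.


rate ∝ [O2]^n
4^n = 16 → n = 2
Order in O2: 2

2


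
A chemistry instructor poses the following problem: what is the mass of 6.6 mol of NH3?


M(NH3) = 17.03 g/mol
mass = n × M = 6.6 × 17.03 = 112.40 g

112.40 g


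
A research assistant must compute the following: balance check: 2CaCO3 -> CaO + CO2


Equation: 2CaCO3 -> CaO + CO2
Check atoms: C: 2≠1, Ca: 2≠1, O: 6≠3
Not balanced

No, not balanced


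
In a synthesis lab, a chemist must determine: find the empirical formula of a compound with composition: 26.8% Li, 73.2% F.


Assume 100 g sample. Moles of each element:
  Li: 26.8/6.94 = 3.862 mol
  F: 73.2/19.0 = 3.853 mol
Divide by smallest (3.853):
  Li: 3.862/3.853 = 1.0
  F: 3.853/3.853 = 1.0
Empirical formula: LiF

LiF


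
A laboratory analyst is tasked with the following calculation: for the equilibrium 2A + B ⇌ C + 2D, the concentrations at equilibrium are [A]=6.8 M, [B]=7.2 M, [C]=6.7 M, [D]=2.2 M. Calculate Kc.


Kc = [C][D]^2/([A]^2[B])
= (6.7^1 × 2.2^2)/(6.8^2 × 7.2^1)
= 32.428/332.928
= 0.09740

0.09740


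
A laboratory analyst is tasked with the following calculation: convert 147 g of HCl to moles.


M(HCl) = 36.46 g/mol
n = mass/M = 147/36.46 = 4.0318 mol

4.0318 mol


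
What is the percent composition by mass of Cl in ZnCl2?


M(ZnCl2) = 1×65.38 + 2×35.45 = 136.28 g/mol
Mass of Cl = 2 × 35.45 = 70.90 g/mol
% Cl = 70.90/136.28 × 100 = 52.03%

52.03%


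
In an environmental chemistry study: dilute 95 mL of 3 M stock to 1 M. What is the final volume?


C1V1 = C2V2
3 × 95 = 1 × V2
V2 = 285/1 = 285.0 mL

285.0 mL


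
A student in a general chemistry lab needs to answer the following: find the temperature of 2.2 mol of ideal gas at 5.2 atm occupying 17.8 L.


PV = nRT  (R = 0.08206 L·atm/(mol·K))
T = PV/(nR) = 5.2×17.8/(2.2×0.08206)
= 92.56/0.180532
= 512.71 K

512.71 K


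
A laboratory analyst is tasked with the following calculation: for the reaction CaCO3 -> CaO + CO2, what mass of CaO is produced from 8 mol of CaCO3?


Mole ratio CaO:CaCO3 = 1:1
n(CaO) = 8 × 1/1 = 8.000 mol
mass = 8.000 × 56.08 = 448.64 g

448.64 g


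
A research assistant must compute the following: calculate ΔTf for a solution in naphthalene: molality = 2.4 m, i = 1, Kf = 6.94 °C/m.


ΔTf = Kf × m × i
= 6.94 × 2.4 × 1
= 16.656 °C

16.656 °C


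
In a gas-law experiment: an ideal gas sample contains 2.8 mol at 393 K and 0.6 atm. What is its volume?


PV = nRT  (R = 0.08206 L·atm/(mol·K))
V = nRT/P = 2.8×0.08206×393/0.6
= 150.498 L

150.498 L


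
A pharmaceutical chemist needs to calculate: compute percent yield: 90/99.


% yield = actual/theoretical × 100
= 90/99 × 100
= 90.91%

90.91%


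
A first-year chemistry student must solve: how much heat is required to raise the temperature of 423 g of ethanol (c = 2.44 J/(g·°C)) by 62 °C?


q = mcΔT = 423 × 2.44 × 62
= 63991.44 J

63991.44 J


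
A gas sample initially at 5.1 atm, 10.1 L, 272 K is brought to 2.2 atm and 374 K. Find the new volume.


P1V1/T1 = P2V2/T2
V2 = P1V1T2/(T1P2)
= 5.1×10.1×374/(272×2.2)
= 32.194 L

32.194 L


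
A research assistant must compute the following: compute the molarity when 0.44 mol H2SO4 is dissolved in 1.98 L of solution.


M = n/V = 0.44/1.98 = 0.222 mol/L

0.222 M


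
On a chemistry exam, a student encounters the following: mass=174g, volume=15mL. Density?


ρ = mass/volume
= 174/15
= 11.6 g/mL

11.6 g/mL


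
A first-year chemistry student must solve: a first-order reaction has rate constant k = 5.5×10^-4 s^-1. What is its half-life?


t½ = ln2/k = 0.693147/(5.5×10^-4 s^-1)
= 1260 s

1260 s


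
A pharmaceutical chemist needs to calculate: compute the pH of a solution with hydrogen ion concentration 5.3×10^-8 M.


pH = -log10([H+]) = -log10(5.3×10^-8)
= 8 - log10(5.3)
= 8 - 0.72
= 7.28

7.28


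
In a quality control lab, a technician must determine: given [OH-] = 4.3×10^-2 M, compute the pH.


pOH = -log10([OH-]) = -log10(4.3×10^-2)
= 2 - log10(4.3) = 1.37
pH = 14 - pOH = 14 - 1.37 = 12.63

12.63


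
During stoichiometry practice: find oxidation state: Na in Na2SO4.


Group 1 metal: +1
Oxidation number: +1

+1
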